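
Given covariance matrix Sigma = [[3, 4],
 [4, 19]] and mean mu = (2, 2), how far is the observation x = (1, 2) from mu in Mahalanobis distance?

Step 1 — centre the observation: (x - mu) = (-1, 0).

Step 2 — invert Sigma. det(Sigma) = 3·19 - (4)² = 41.
  Sigma^{-1} = (1/det) · [[d, -b], [-b, a]] = [[0.4634, -0.0976],
 [-0.0976, 0.0732]].

Step 3 — form the quadratic (x - mu)^T · Sigma^{-1} · (x - mu):
  Sigma^{-1} · (x - mu) = (-0.4634, 0.0976).
  (x - mu)^T · [Sigma^{-1} · (x - mu)] = (-1)·(-0.4634) + (0)·(0.0976) = 0.4634.

Step 4 — take square root: d = √(0.4634) ≈ 0.6807.

d(x, mu) = √(0.4634) ≈ 0.6807


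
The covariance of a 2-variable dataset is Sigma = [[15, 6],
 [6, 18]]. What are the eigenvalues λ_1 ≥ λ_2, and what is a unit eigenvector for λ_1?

Step 1 — characteristic polynomial of 2×2 Sigma:
  det(Sigma - λI) = λ² - trace · λ + det = 0.
  trace = 15 + 18 = 33, det = 15·18 - (6)² = 234.
Step 2 — discriminant:
  Δ = trace² - 4·det = 1089 - 936 = 153.
Step 3 — eigenvalues:
  λ = (trace ± √Δ)/2 = (33 ± 12.3693)/2,
  λ_1 = 22.6847,  λ_2 = 10.3153.

Step 4 — unit eigenvector for λ_1: solve (Sigma - λ_1 I)v = 0. First row:
  (15 - 22.6847)·v_x + (6)·v_y = 0, i.e. (-7.6847)·v_x + (6)·v_y = 0,
  so v ∝ (b, λ_1 - a) = (6, 7.6847) = u.
  ||u|| = √((6)² + (7.6847)²) = √(95.054) ≈ 9.7496,
  v_1 = u/||u|| ≈ (0.6154, 0.7882) (||v_1|| = 1).

λ_1 = 22.6847,  λ_2 = 10.3153;  v_1 ≈ (0.6154, 0.7882)


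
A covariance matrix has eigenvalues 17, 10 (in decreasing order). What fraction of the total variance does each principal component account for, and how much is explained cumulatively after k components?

Step 1 — total variance = trace(Sigma) = Σ λ_i = 17 + 10 = 27.

Step 2 — fraction explained by component i = λ_i / Σ λ:
  PC1: 17/27 = 0.6296
  PC2: 10/27 = 0.3704

Step 3 — cumulative fraction after k components = (λ_1 + ... + λ_k) / Σ λ:
  k = 1: 17/27 = 0.6296
  k = 2: (17 + 10)/27 = 27/27 = 1

Summary (fraction, with percent):

explained: PC1 0.6296 (62.96%), PC2 0.3704 (37.04%);  cumulative: 0.6296, 1


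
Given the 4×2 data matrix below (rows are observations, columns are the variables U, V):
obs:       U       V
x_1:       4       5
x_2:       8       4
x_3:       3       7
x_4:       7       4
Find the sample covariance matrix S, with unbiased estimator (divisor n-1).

Step 1 — column means:
  mean(U) = (4 + 8 + 3 + 7) / 4 = 22/4 = 5.5
  mean(V) = (5 + 4 + 7 + 4) / 4 = 20/4 = 5

Step 2 — sample covariance S[i,j] = (1/(n-1)) · Σ_k (x_{k,i} - mean_i) · (x_{k,j} - mean_j), with n-1 = 3.
  S[U,U] = ((-1.5)·(-1.5) + (2.5)·(2.5) + (-2.5)·(-2.5) + (1.5)·(1.5)) / 3 = 17/3 = 5.6667
  S[U,V] = ((-1.5)·(0) + (2.5)·(-1) + (-2.5)·(2) + (1.5)·(-1)) / 3 = -9/3 = -3
  S[V,V] = ((0)·(0) + (-1)·(-1) + (2)·(2) + (-1)·(-1)) / 3 = 6/3 = 2

S is symmetric (S[j,i] = S[i,j]). Assembling:

S = [[5.6667, -3],
 [-3, 2]]


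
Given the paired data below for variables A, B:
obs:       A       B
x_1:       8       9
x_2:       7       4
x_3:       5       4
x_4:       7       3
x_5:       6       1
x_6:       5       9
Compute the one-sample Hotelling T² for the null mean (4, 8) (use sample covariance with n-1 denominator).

Step 1 — sample mean vector:
  mean(A) = (8 + 7 + 5 + 7 + 6 + 5) / 6 = 38/6 = 6.3333
  mean(B) = (9 + 4 + 4 + 3 + 1 + 9) / 6 = 30/6 = 5
  x̄ = (6.3333, 5),  deviation x̄ - mu_0 = (6.3333, 5) - (4, 8) = (2.3333, -3).

Step 2 — sample covariance matrix, S[i,j] = (1/(n-1)) · Σ_k (x_{k,i} - mean_i) · (x_{k,j} - mean_j), divisor n-1 = 5:
  S[A,A] = ((1.6667)·(1.6667) + (0.6667)·(0.6667) + (-1.3333)·(-1.3333) + (0.6667)·(0.6667) + (-0.3333)·(-0.3333) + (-1.3333)·(-1.3333)) / 5 = 7.3333/5 = 1.4667
  S[A,B] = ((1.6667)·(4) + (0.6667)·(-1) + (-1.3333)·(-1) + (0.6667)·(-2) + (-0.3333)·(-4) + (-1.3333)·(4)) / 5 = 2/5 = 0.4
  S[B,B] = ((4)·(4) + (-1)·(-1) + (-1)·(-1) + (-2)·(-2) + (-4)·(-4) + (4)·(4)) / 5 = 54/5 = 10.8
  S = [[1.4667, 0.4],
 [0.4, 10.8]].

Step 3 — invert S. det(S) = 1.4667·10.8 - (0.4)² = 15.68.
  S^{-1} = (1/det) · [[d, -b], [-b, a]] = [[0.6888, -0.0255],
 [-0.0255, 0.0935]].

Step 4 — quadratic form (x̄ - mu_0)^T · S^{-1} · (x̄ - mu_0):
  S^{-1} · (x̄ - mu_0) = (1.6837, -0.3401),
  (x̄ - mu_0)^T · [...] = (2.3333)·(1.6837) + (-3)·(-0.3401) = 4.949.

Step 5 — scale by n: T² = 6 · 4.949 = 29.6939.

T² ≈ 29.6939


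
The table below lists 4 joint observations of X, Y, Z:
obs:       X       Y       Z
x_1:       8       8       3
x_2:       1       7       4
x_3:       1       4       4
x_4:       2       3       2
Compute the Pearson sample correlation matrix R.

Step 1 — column means:
  mean(X) = (8 + 1 + 1 + 2) / 4 = 12/4 = 3
  mean(Y) = (8 + 7 + 4 + 3) / 4 = 22/4 = 5.5
  mean(Z) = (3 + 4 + 4 + 2) / 4 = 13/4 = 3.25

Step 2 — sample variances and covariances s[i,j] = (1/(n-1)) · Σ_k (x_{k,i} - mean_i) · (x_{k,j} - mean_j), with n-1 = 3:
  s[X,X] = ((5)·(5) + (-2)·(-2) + (-2)·(-2) + (-1)·(-1)) / 3 = 34/3 = 11.3333
  s[X,Y] = ((5)·(2.5) + (-2)·(1.5) + (-2)·(-1.5) + (-1)·(-2.5)) / 3 = 15/3 = 5
  s[X,Z] = ((5)·(-0.25) + (-2)·(0.75) + (-2)·(0.75) + (-1)·(-1.25)) / 3 = -3/3 = -1
  s[Y,Y] = ((2.5)·(2.5) + (1.5)·(1.5) + (-1.5)·(-1.5) + (-2.5)·(-2.5)) / 3 = 17/3 = 5.6667
  s[Y,Z] = ((2.5)·(-0.25) + (1.5)·(0.75) + (-1.5)·(0.75) + (-2.5)·(-1.25)) / 3 = 2.5/3 = 0.8333
  s[Z,Z] = ((-0.25)·(-0.25) + (0.75)·(0.75) + (0.75)·(0.75) + (-1.25)·(-1.25)) / 3 = 2.75/3 = 0.9167
  Sample standard deviations s_i = √(s[i,i]):
  s(X) = √(11.3333) = 3.3665
  s(Y) = √(5.6667) = 2.3805
  s(Z) = √(0.9167) = 0.9574

Step 3 — r_{ij} = s_{ij} / (s_i · s_j):
  r[X,X] = 1 (diagonal).
  r[X,Y] = 5 / (3.3665 · 2.3805) = 5 / 8.0139 = 0.6239
  r[X,Z] = -1 / (3.3665 · 0.9574) = -1 / 3.2232 = -0.3103
  r[Y,Y] = 1 (diagonal).
  r[Y,Z] = 0.8333 / (2.3805 · 0.9574) = 0.8333 / 2.2791 = 0.3656
  r[Z,Z] = 1 (diagonal).

R is symmetric with unit diagonal. Assembling:

R = [[1, 0.6239, -0.3103],
 [0.6239, 1, 0.3656],
 [-0.3103, 0.3656, 1]]


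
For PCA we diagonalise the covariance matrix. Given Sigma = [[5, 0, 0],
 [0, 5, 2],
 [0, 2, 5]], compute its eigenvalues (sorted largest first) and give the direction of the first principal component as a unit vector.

Step 1 — characteristic polynomial p(λ) = det(λI - Sigma) = λ³ - tr·λ² + c_1·λ - det, where tr = trace, c_1 = sum of the principal 2×2 minors, det = det(Sigma):
  tr = 5 + 5 + 5 = 15,
  c_1 = (5·5 - (0)²) + (5·5 - (0)²) + (5·5 - (2)²) = 25 + 25 + 21 = 71,
  det = 5·(5·5 - (2)²) - (0)·((0)·5 - (2)·(0)) + (0)·((0)·(2) - 5·(0)) = 5·(21) - (0)·(0) + (0)·(0) = 105.
  So p(λ) = λ³ - 15λ² + 71λ - 105.
Step 2 — look for an integer root (rational root theorem: any rational root is an integer divisor of 105). Testing λ = 3:
  p(3) = 27 - 135 + 213 - 105 = 0  ✓
  Dividing out (λ - 3): p(λ) = (λ - 3)(λ² - 12λ + 35).
Step 3 — remaining eigenvalues from the quadratic λ² - 12λ + 35 = 0:
  Δ = 12² - 4·35 = 144 - 140 = 4,  λ = (12 ± √4)/2 = (12 ± 2)/2 = 7 or 5.
  Sorted: λ_1 = 7,  λ_2 = 5,  λ_3 = 3  (check: sum = 15 = tr ✓).

Step 4 — unit eigenvector for λ_1 = 7: v spans the null space of (Sigma - λ_1 I), whose rows are
  r_1 = (-2, 0, 0),  r_2 = (0, -2, 2),  r_3 = (0, 2, -2).
  v is orthogonal to every row, so take v ∝ r_1 × r_2 = ((0)·(2) - (0)·(-2), (0)·(0) - (-2)·(2), (-2)·(-2) - (0)·(0)) = (0, 4, 4).
  Rescale (divide by 4): u = (0, 1, 1).
  ||u|| = √((0)² + (1)² + (1)²) = √(2) ≈ 1.4142,  v_1 = u/||u|| ≈ (0, 0.7071, 0.7071) (||v_1|| = 1).

λ_1 = 7,  λ_2 = 5,  λ_3 = 3;  v_1 ≈ (0, 0.7071, 0.7071)


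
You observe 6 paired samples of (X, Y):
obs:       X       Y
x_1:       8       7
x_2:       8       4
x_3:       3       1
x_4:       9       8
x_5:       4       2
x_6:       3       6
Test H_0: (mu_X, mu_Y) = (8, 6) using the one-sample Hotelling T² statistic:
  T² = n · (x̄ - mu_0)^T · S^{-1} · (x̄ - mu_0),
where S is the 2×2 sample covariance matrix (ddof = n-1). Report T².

Step 1 — sample mean vector:
  mean(X) = (8 + 8 + 3 + 9 + 4 + 3) / 6 = 35/6 = 5.8333
  mean(Y) = (7 + 4 + 1 + 8 + 2 + 6) / 6 = 28/6 = 4.6667
  x̄ = (5.8333, 4.6667),  deviation x̄ - mu_0 = (5.8333, 4.6667) - (8, 6) = (-2.1667, -1.3333).

Step 2 — sample covariance matrix, S[i,j] = (1/(n-1)) · Σ_k (x_{k,i} - mean_i) · (x_{k,j} - mean_j), divisor n-1 = 5:
  S[X,X] = ((2.1667)·(2.1667) + (2.1667)·(2.1667) + (-2.8333)·(-2.8333) + (3.1667)·(3.1667) + (-1.8333)·(-1.8333) + (-2.8333)·(-2.8333)) / 5 = 38.8333/5 = 7.7667
  S[X,Y] = ((2.1667)·(2.3333) + (2.1667)·(-0.6667) + (-2.8333)·(-3.6667) + (3.1667)·(3.3333) + (-1.8333)·(-2.6667) + (-2.8333)·(1.3333)) / 5 = 25.6667/5 = 5.1333
  S[Y,Y] = ((2.3333)·(2.3333) + (-0.6667)·(-0.6667) + (-3.6667)·(-3.6667) + (3.3333)·(3.3333) + (-2.6667)·(-2.6667) + (1.3333)·(1.3333)) / 5 = 39.3333/5 = 7.8667
  S = [[7.7667, 5.1333],
 [5.1333, 7.8667]].

Step 3 — invert S. det(S) = 7.7667·7.8667 - (5.1333)² = 34.7467.
  S^{-1} = (1/det) · [[d, -b], [-b, a]] = [[0.2264, -0.1477],
 [-0.1477, 0.2235]].

Step 4 — quadratic form (x̄ - mu_0)^T · S^{-1} · (x̄ - mu_0):
  S^{-1} · (x̄ - mu_0) = (-0.2936, 0.0221),
  (x̄ - mu_0)^T · [...] = (-2.1667)·(-0.2936) + (-1.3333)·(0.0221) = 0.6066.

Step 5 — scale by n: T² = 6 · 0.6066 = 3.6397.

T² ≈ 3.6397


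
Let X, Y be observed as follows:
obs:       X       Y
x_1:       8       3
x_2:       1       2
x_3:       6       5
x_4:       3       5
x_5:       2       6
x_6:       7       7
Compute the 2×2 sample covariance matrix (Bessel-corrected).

Step 1 — column means:
  mean(X) = (8 + 1 + 6 + 3 + 2 + 7) / 6 = 27/6 = 4.5
  mean(Y) = (3 + 2 + 5 + 5 + 6 + 7) / 6 = 28/6 = 4.6667

Step 2 — sample covariance S[i,j] = (1/(n-1)) · Σ_k (x_{k,i} - mean_i) · (x_{k,j} - mean_j), with n-1 = 5.
  S[X,X] = ((3.5)·(3.5) + (-3.5)·(-3.5) + (1.5)·(1.5) + (-1.5)·(-1.5) + (-2.5)·(-2.5) + (2.5)·(2.5)) / 5 = 41.5/5 = 8.3
  S[X,Y] = ((3.5)·(-1.6667) + (-3.5)·(-2.6667) + (1.5)·(0.3333) + (-1.5)·(0.3333) + (-2.5)·(1.3333) + (2.5)·(2.3333)) / 5 = 6/5 = 1.2
  S[Y,Y] = ((-1.6667)·(-1.6667) + (-2.6667)·(-2.6667) + (0.3333)·(0.3333) + (0.3333)·(0.3333) + (1.3333)·(1.3333) + (2.3333)·(2.3333)) / 5 = 17.3333/5 = 3.4667

S is symmetric (S[j,i] = S[i,j]). Assembling:

S = [[8.3, 1.2],
 [1.2, 3.4667]]


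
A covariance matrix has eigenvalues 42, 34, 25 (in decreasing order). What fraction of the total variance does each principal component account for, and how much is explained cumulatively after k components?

Step 1 — total variance = trace(Sigma) = Σ λ_i = 42 + 34 + 25 = 101.

Step 2 — fraction explained by component i = λ_i / Σ λ:
  PC1: 42/101 = 0.4158
  PC2: 34/101 = 0.3366
  PC3: 25/101 = 0.2475

Step 3 — cumulative fraction after k components = (λ_1 + ... + λ_k) / Σ λ:
  k = 1: 42/101 = 0.4158
  k = 2: (42 + 34)/101 = 76/101 = 0.7525
  k = 3: (42 + 34 + 25)/101 = 101/101 = 1

Summary (fraction, with percent):

explained: PC1 0.4158 (41.58%), PC2 0.3366 (33.66%), PC3 0.2475 (24.75%);  cumulative: 0.4158, 0.7525, 1


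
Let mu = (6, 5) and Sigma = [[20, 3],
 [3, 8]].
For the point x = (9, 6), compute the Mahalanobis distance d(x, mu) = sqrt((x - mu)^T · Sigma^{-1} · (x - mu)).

Step 1 — centre the observation: (x - mu) = (3, 1).

Step 2 — invert Sigma. det(Sigma) = 20·8 - (3)² = 151.
  Sigma^{-1} = (1/det) · [[d, -b], [-b, a]] = [[0.053, -0.0199],
 [-0.0199, 0.1325]].

Step 3 — form the quadratic (x - mu)^T · Sigma^{-1} · (x - mu):
  Sigma^{-1} · (x - mu) = (0.1391, 0.0728).
  (x - mu)^T · [Sigma^{-1} · (x - mu)] = (3)·(0.1391) + (1)·(0.0728) = 0.4901.

Step 4 — take square root: d = √(0.4901) ≈ 0.7.

d(x, mu) = √(0.4901) ≈ 0.7


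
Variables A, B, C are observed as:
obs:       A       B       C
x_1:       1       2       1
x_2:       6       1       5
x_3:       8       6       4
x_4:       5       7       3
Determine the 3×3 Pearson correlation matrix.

Step 1 — column means:
  mean(A) = (1 + 6 + 8 + 5) / 4 = 20/4 = 5
  mean(B) = (2 + 1 + 6 + 7) / 4 = 16/4 = 4
  mean(C) = (1 + 5 + 4 + 3) / 4 = 13/4 = 3.25

Step 2 — sample variances and covariances s[i,j] = (1/(n-1)) · Σ_k (x_{k,i} - mean_i) · (x_{k,j} - mean_j), with n-1 = 3:
  s[A,A] = ((-4)·(-4) + (1)·(1) + (3)·(3) + (0)·(0)) / 3 = 26/3 = 8.6667
  s[A,B] = ((-4)·(-2) + (1)·(-3) + (3)·(2) + (0)·(3)) / 3 = 11/3 = 3.6667
  s[A,C] = ((-4)·(-2.25) + (1)·(1.75) + (3)·(0.75) + (0)·(-0.25)) / 3 = 13/3 = 4.3333
  s[B,B] = ((-2)·(-2) + (-3)·(-3) + (2)·(2) + (3)·(3)) / 3 = 26/3 = 8.6667
  s[B,C] = ((-2)·(-2.25) + (-3)·(1.75) + (2)·(0.75) + (3)·(-0.25)) / 3 = 0/3 = 0
  s[C,C] = ((-2.25)·(-2.25) + (1.75)·(1.75) + (0.75)·(0.75) + (-0.25)·(-0.25)) / 3 = 8.75/3 = 2.9167
  Sample standard deviations s_i = √(s[i,i]):
  s(A) = √(8.6667) = 2.9439
  s(B) = √(8.6667) = 2.9439
  s(C) = √(2.9167) = 1.7078

Step 3 — r_{ij} = s_{ij} / (s_i · s_j):
  r[A,A] = 1 (diagonal).
  r[A,B] = 3.6667 / (2.9439 · 2.9439) = 3.6667 / 8.6667 = 0.4231
  r[A,C] = 4.3333 / (2.9439 · 1.7078) = 4.3333 / 5.0277 = 0.8619
  r[B,B] = 1 (diagonal).
  r[B,C] = 0 / (2.9439 · 1.7078) = 0 / 5.0277 = 0
  r[C,C] = 1 (diagonal).

R is symmetric with unit diagonal. Assembling:

R = [[1, 0.4231, 0.8619],
 [0.4231, 1, 0],
 [0.8619, 0, 1]]


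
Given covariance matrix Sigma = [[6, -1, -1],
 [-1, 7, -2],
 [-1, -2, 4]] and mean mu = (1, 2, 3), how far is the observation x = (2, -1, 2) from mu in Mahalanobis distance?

Step 1 — centre the observation: (x - mu) = (1, -3, -1).

Step 2 — invert Sigma (cofactor / det for 3×3, or solve directly):
  Sigma^{-1} = [[0.186, 0.0465, 0.0698],
 [0.0465, 0.1783, 0.1008],
 [0.0698, 0.1008, 0.3178]].

Step 3 — form the quadratic (x - mu)^T · Sigma^{-1} · (x - mu):
  Sigma^{-1} · (x - mu) = (-0.0233, -0.5891, -0.5504).
  (x - mu)^T · [Sigma^{-1} · (x - mu)] = (1)·(-0.0233) + (-3)·(-0.5891) + (-1)·(-0.5504) = 2.2946.

Step 4 — take square root: d = √(2.2946) ≈ 1.5148.

d(x, mu) = √(2.2946) ≈ 1.5148


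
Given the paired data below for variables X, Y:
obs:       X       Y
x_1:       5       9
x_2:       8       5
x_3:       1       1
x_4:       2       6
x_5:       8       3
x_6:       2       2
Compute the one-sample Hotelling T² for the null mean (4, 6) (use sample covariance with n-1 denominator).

Step 1 — sample mean vector:
  mean(X) = (5 + 8 + 1 + 2 + 8 + 2) / 6 = 26/6 = 4.3333
  mean(Y) = (9 + 5 + 1 + 6 + 3 + 2) / 6 = 26/6 = 4.3333
  x̄ = (4.3333, 4.3333),  deviation x̄ - mu_0 = (4.3333, 4.3333) - (4, 6) = (0.3333, -1.6667).

Step 2 — sample covariance matrix, S[i,j] = (1/(n-1)) · Σ_k (x_{k,i} - mean_i) · (x_{k,j} - mean_j), divisor n-1 = 5:
  S[X,X] = ((0.6667)·(0.6667) + (3.6667)·(3.6667) + (-3.3333)·(-3.3333) + (-2.3333)·(-2.3333) + (3.6667)·(3.6667) + (-2.3333)·(-2.3333)) / 5 = 49.3333/5 = 9.8667
  S[X,Y] = ((0.6667)·(4.6667) + (3.6667)·(0.6667) + (-3.3333)·(-3.3333) + (-2.3333)·(1.6667) + (3.6667)·(-1.3333) + (-2.3333)·(-2.3333)) / 5 = 13.3333/5 = 2.6667
  S[Y,Y] = ((4.6667)·(4.6667) + (0.6667)·(0.6667) + (-3.3333)·(-3.3333) + (1.6667)·(1.6667) + (-1.3333)·(-1.3333) + (-2.3333)·(-2.3333)) / 5 = 43.3333/5 = 8.6667
  S = [[9.8667, 2.6667],
 [2.6667, 8.6667]].

Step 3 — invert S. det(S) = 9.8667·8.6667 - (2.6667)² = 78.4.
  S^{-1} = (1/det) · [[d, -b], [-b, a]] = [[0.1105, -0.034],
 [-0.034, 0.1259]].

Step 4 — quadratic form (x̄ - mu_0)^T · S^{-1} · (x̄ - mu_0):
  S^{-1} · (x̄ - mu_0) = (0.0935, -0.2211),
  (x̄ - mu_0)^T · [...] = (0.3333)·(0.0935) + (-1.6667)·(-0.2211) = 0.3997.

Step 5 — scale by n: T² = 6 · 0.3997 = 2.398.

T² ≈ 2.398


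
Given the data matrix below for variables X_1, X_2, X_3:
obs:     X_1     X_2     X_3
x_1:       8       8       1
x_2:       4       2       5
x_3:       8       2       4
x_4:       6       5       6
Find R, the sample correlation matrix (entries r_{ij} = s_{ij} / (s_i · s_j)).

Step 1 — column means:
  mean(X_1) = (8 + 4 + 8 + 6) / 4 = 26/4 = 6.5
  mean(X_2) = (8 + 2 + 2 + 5) / 4 = 17/4 = 4.25
  mean(X_3) = (1 + 5 + 4 + 6) / 4 = 16/4 = 4

Step 2 — sample variances and covariances s[i,j] = (1/(n-1)) · Σ_k (x_{k,i} - mean_i) · (x_{k,j} - mean_j), with n-1 = 3:
  s[X_1,X_1] = ((1.5)·(1.5) + (-2.5)·(-2.5) + (1.5)·(1.5) + (-0.5)·(-0.5)) / 3 = 11/3 = 3.6667
  s[X_1,X_2] = ((1.5)·(3.75) + (-2.5)·(-2.25) + (1.5)·(-2.25) + (-0.5)·(0.75)) / 3 = 7.5/3 = 2.5
  s[X_1,X_3] = ((1.5)·(-3) + (-2.5)·(1) + (1.5)·(0) + (-0.5)·(2)) / 3 = -8/3 = -2.6667
  s[X_2,X_2] = ((3.75)·(3.75) + (-2.25)·(-2.25) + (-2.25)·(-2.25) + (0.75)·(0.75)) / 3 = 24.75/3 = 8.25
  s[X_2,X_3] = ((3.75)·(-3) + (-2.25)·(1) + (-2.25)·(0) + (0.75)·(2)) / 3 = -12/3 = -4
  s[X_3,X_3] = ((-3)·(-3) + (1)·(1) + (0)·(0) + (2)·(2)) / 3 = 14/3 = 4.6667
  Sample standard deviations s_i = √(s[i,i]):
  s(X_1) = √(3.6667) = 1.9149
  s(X_2) = √(8.25) = 2.8723
  s(X_3) = √(4.6667) = 2.1602

Step 3 — r_{ij} = s_{ij} / (s_i · s_j):
  r[X_1,X_1] = 1 (diagonal).
  r[X_1,X_2] = 2.5 / (1.9149 · 2.8723) = 2.5 / 5.5 = 0.4545
  r[X_1,X_3] = -2.6667 / (1.9149 · 2.1602) = -2.6667 / 4.1366 = -0.6447
  r[X_2,X_2] = 1 (diagonal).
  r[X_2,X_3] = -4 / (2.8723 · 2.1602) = -4 / 6.2048 = -0.6447
  r[X_3,X_3] = 1 (diagonal).

R is symmetric with unit diagonal. Assembling:

R = [[1, 0.4545, -0.6447],
 [0.4545, 1, -0.6447],
 [-0.6447, -0.6447, 1]]


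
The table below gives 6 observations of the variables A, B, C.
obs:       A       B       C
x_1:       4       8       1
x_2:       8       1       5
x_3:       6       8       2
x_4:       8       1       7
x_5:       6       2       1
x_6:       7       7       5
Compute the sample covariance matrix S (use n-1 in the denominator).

Step 1 — column means:
  mean(A) = (4 + 8 + 6 + 8 + 6 + 7) / 6 = 39/6 = 6.5
  mean(B) = (8 + 1 + 8 + 1 + 2 + 7) / 6 = 27/6 = 4.5
  mean(C) = (1 + 5 + 2 + 7 + 1 + 5) / 6 = 21/6 = 3.5

Step 2 — sample covariance S[i,j] = (1/(n-1)) · Σ_k (x_{k,i} - mean_i) · (x_{k,j} - mean_j), with n-1 = 5.
  S[A,A] = ((-2.5)·(-2.5) + (1.5)·(1.5) + (-0.5)·(-0.5) + (1.5)·(1.5) + (-0.5)·(-0.5) + (0.5)·(0.5)) / 5 = 11.5/5 = 2.3
  S[A,B] = ((-2.5)·(3.5) + (1.5)·(-3.5) + (-0.5)·(3.5) + (1.5)·(-3.5) + (-0.5)·(-2.5) + (0.5)·(2.5)) / 5 = -18.5/5 = -3.7
  S[A,C] = ((-2.5)·(-2.5) + (1.5)·(1.5) + (-0.5)·(-1.5) + (1.5)·(3.5) + (-0.5)·(-2.5) + (0.5)·(1.5)) / 5 = 16.5/5 = 3.3
  S[B,B] = ((3.5)·(3.5) + (-3.5)·(-3.5) + (3.5)·(3.5) + (-3.5)·(-3.5) + (-2.5)·(-2.5) + (2.5)·(2.5)) / 5 = 61.5/5 = 12.3
  S[B,C] = ((3.5)·(-2.5) + (-3.5)·(1.5) + (3.5)·(-1.5) + (-3.5)·(3.5) + (-2.5)·(-2.5) + (2.5)·(1.5)) / 5 = -21.5/5 = -4.3
  S[C,C] = ((-2.5)·(-2.5) + (1.5)·(1.5) + (-1.5)·(-1.5) + (3.5)·(3.5) + (-2.5)·(-2.5) + (1.5)·(1.5)) / 5 = 31.5/5 = 6.3

S is symmetric (S[j,i] = S[i,j]). Assembling:

S = [[2.3, -3.7, 3.3],
 [-3.7, 12.3, -4.3],
 [3.3, -4.3, 6.3]]


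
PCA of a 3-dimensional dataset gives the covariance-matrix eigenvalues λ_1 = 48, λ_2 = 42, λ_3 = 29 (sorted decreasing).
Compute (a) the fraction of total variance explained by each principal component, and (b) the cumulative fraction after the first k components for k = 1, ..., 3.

Step 1 — total variance = trace(Sigma) = Σ λ_i = 48 + 42 + 29 = 119.

Step 2 — fraction explained by component i = λ_i / Σ λ:
  PC1: 48/119 = 0.4034
  PC2: 42/119 = 0.3529
  PC3: 29/119 = 0.2437

Step 3 — cumulative fraction after k components = (λ_1 + ... + λ_k) / Σ λ:
  k = 1: 48/119 = 0.4034
  k = 2: (48 + 42)/119 = 90/119 = 0.7563
  k = 3: (48 + 42 + 29)/119 = 119/119 = 1

Summary (fraction, with percent):

explained: PC1 0.4034 (40.34%), PC2 0.3529 (35.29%), PC3 0.2437 (24.37%);  cumulative: 0.4034, 0.7563, 1


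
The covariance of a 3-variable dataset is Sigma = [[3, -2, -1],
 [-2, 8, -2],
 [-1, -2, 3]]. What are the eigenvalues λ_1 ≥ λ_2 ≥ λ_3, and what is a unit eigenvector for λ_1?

Step 1 — characteristic polynomial p(λ) = det(λI - Sigma) = λ³ - tr·λ² + c_1·λ - det, where tr = trace, c_1 = sum of the principal 2×2 minors, det = det(Sigma):
  tr = 3 + 8 + 3 = 14,
  c_1 = (3·8 - (-2)²) + (3·3 - (-1)²) + (8·3 - (-2)²) = 20 + 8 + 20 = 48,
  det = 3·(8·3 - (-2)²) - (-2)·((-2)·3 - (-2)·(-1)) + (-1)·((-2)·(-2) - 8·(-1)) = 3·(20) - (-2)·(-8) + (-1)·(12) = 32.
  So p(λ) = λ³ - 14λ² + 48λ - 32.
Step 2 — look for an integer root (rational root theorem: any rational root is an integer divisor of 32). Testing λ = 4:
  p(4) = 64 - 224 + 192 - 32 = 0  ✓
  Dividing out (λ - 4): p(λ) = (λ - 4)(λ² - 10λ + 8).
Step 3 — remaining eigenvalues from the quadratic λ² - 10λ + 8 = 0:
  Δ = 10² - 4·8 = 100 - 32 = 68,  λ = (10 ± √68)/2 = (10 ± 8.2462)/2 ≈ 9.1231 or 0.8769.
  Sorted: λ_1 = 9.1231,  λ_2 = 4,  λ_3 = 0.8769  (check: sum = 14 = tr ✓).

Step 4 — unit eigenvector for λ_1 ≈ 9.1231: v spans the null space of (Sigma - λ_1 I), whose rows are
  r_1 = (-6.1231, -2, -1),  r_2 = (-2, -1.1231, -2),  r_3 = (-1, -2, -6.1231).
  v is orthogonal to every row, so take v ∝ r_1 × r_2 = ((-2)·(-2) - (-1)·(-1.1231), (-1)·(-2) - (-6.1231)·(-2), (-6.1231)·(-1.1231) - (-2)·(-2)) ≈ (2.8769, -10.2462, 2.8769).
  Let u = (2.8769, -10.2462, 2.8769).
  ||u|| = √((2.8769)² + (-10.2462)² + (2.8769)²) = √(121.5379) ≈ 11.0244,  v_1 = u/||u|| ≈ (0.261, -0.9294, 0.261) (||v_1|| = 1).

λ_1 = 9.1231,  λ_2 = 4,  λ_3 = 0.8769;  v_1 ≈ (0.261, -0.9294, 0.261)


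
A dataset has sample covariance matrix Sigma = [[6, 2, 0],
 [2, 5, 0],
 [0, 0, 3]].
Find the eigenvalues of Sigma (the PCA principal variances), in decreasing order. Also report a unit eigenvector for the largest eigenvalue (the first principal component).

Step 1 — characteristic polynomial p(λ) = det(λI - Sigma) = λ³ - tr·λ² + c_1·λ - det, where tr = trace, c_1 = sum of the principal 2×2 minors, det = det(Sigma):
  tr = 6 + 5 + 3 = 14,
  c_1 = (6·5 - (2)²) + (6·3 - (0)²) + (5·3 - (0)²) = 26 + 18 + 15 = 59,
  det = 6·(5·3 - (0)²) - (2)·((2)·3 - (0)·(0)) + (0)·((2)·(0) - 5·(0)) = 6·(15) - (2)·(6) + (0)·(0) = 78.
  So p(λ) = λ³ - 14λ² + 59λ - 78.
Step 2 — look for an integer root (rational root theorem: any rational root is an integer divisor of 78). Testing λ = 3:
  p(3) = 27 - 126 + 177 - 78 = 0  ✓
  Dividing out (λ - 3): p(λ) = (λ - 3)(λ² - 11λ + 26).
Step 3 — remaining eigenvalues from the quadratic λ² - 11λ + 26 = 0:
  Δ = 11² - 4·26 = 121 - 104 = 17,  λ = (11 ± √17)/2 = (11 ± 4.1231)/2 ≈ 7.5616 or 3.4384.
  Sorted: λ_1 = 7.5616,  λ_2 = 3.4384,  λ_3 = 3  (check: sum = 14 = tr ✓).

Step 4 — unit eigenvector for λ_1 ≈ 7.5616: v spans the null space of (Sigma - λ_1 I), whose rows are
  r_1 = (-1.5616, 2, 0),  r_2 = (2, -2.5616, 0),  r_3 = (0, 0, -4.5616).
  v is orthogonal to every row, so take v ∝ r_1 × r_3 = ((2)·(-4.5616) - (0)·(0), (0)·(0) - (-1.5616)·(-4.5616), (-1.5616)·(0) - (2)·(0)) ≈ (-9.1231, -7.1231, 0).
  Rescale (multiply by -1 so the first nonzero entry is positive): u = (9.1231, 7.1231, 0).
  ||u|| = √((9.1231)² + (7.1231)² + (0)²) = √(133.9697) ≈ 11.5745,  v_1 = u/||u|| ≈ (0.7882, 0.6154, 0) (||v_1|| = 1).

λ_1 = 7.5616,  λ_2 = 3.4384,  λ_3 = 3;  v_1 ≈ (0.7882, 0.6154, 0)


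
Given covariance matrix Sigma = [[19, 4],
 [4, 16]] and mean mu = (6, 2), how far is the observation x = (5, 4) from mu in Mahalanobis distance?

Step 1 — centre the observation: (x - mu) = (-1, 2).

Step 2 — invert Sigma. det(Sigma) = 19·16 - (4)² = 288.
  Sigma^{-1} = (1/det) · [[d, -b], [-b, a]] = [[0.0556, -0.0139],
 [-0.0139, 0.066]].

Step 3 — form the quadratic (x - mu)^T · Sigma^{-1} · (x - mu):
  Sigma^{-1} · (x - mu) = (-0.0833, 0.1458).
  (x - mu)^T · [Sigma^{-1} · (x - mu)] = (-1)·(-0.0833) + (2)·(0.1458) = 0.375.

Step 4 — take square root: d = √(0.375) ≈ 0.6124.

d(x, mu) = √(0.375) ≈ 0.6124


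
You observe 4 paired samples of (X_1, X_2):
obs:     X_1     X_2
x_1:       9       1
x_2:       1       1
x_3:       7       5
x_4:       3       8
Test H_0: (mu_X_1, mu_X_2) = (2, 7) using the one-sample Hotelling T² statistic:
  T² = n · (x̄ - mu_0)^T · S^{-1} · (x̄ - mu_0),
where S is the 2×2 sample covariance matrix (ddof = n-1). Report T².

Step 1 — sample mean vector:
  mean(X_1) = (9 + 1 + 7 + 3) / 4 = 20/4 = 5
  mean(X_2) = (1 + 1 + 5 + 8) / 4 = 15/4 = 3.75
  x̄ = (5, 3.75),  deviation x̄ - mu_0 = (5, 3.75) - (2, 7) = (3, -3.25).

Step 2 — sample covariance matrix, S[i,j] = (1/(n-1)) · Σ_k (x_{k,i} - mean_i) · (x_{k,j} - mean_j), divisor n-1 = 3:
  S[X_1,X_1] = ((4)·(4) + (-4)·(-4) + (2)·(2) + (-2)·(-2)) / 3 = 40/3 = 13.3333
  S[X_1,X_2] = ((4)·(-2.75) + (-4)·(-2.75) + (2)·(1.25) + (-2)·(4.25)) / 3 = -6/3 = -2
  S[X_2,X_2] = ((-2.75)·(-2.75) + (-2.75)·(-2.75) + (1.25)·(1.25) + (4.25)·(4.25)) / 3 = 34.75/3 = 11.5833
  S = [[13.3333, -2],
 [-2, 11.5833]].

Step 3 — invert S. det(S) = 13.3333·11.5833 - (-2)² = 150.4444.
  S^{-1} = (1/det) · [[d, -b], [-b, a]] = [[0.077, 0.0133],
 [0.0133, 0.0886]].

Step 4 — quadratic form (x̄ - mu_0)^T · S^{-1} · (x̄ - mu_0):
  S^{-1} · (x̄ - mu_0) = (0.1878, -0.2482),
  (x̄ - mu_0)^T · [...] = (3)·(0.1878) + (-3.25)·(-0.2482) = 1.3698.

Step 5 — scale by n: T² = 4 · 1.3698 = 5.4793.

T² ≈ 5.4793


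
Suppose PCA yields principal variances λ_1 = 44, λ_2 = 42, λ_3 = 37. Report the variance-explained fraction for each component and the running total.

Step 1 — total variance = trace(Sigma) = Σ λ_i = 44 + 42 + 37 = 123.

Step 2 — fraction explained by component i = λ_i / Σ λ:
  PC1: 44/123 = 0.3577
  PC2: 42/123 = 0.3415
  PC3: 37/123 = 0.3008

Step 3 — cumulative fraction after k components = (λ_1 + ... + λ_k) / Σ λ:
  k = 1: 44/123 = 0.3577
  k = 2: (44 + 42)/123 = 86/123 = 0.6992
  k = 3: (44 + 42 + 37)/123 = 123/123 = 1

Summary (fraction, with percent):

explained: PC1 0.3577 (35.77%), PC2 0.3415 (34.15%), PC3 0.3008 (30.08%);  cumulative: 0.3577, 0.6992, 1


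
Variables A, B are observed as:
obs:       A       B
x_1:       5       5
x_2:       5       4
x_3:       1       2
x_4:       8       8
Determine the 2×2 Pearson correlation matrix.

Step 1 — column means:
  mean(A) = (5 + 5 + 1 + 8) / 4 = 19/4 = 4.75
  mean(B) = (5 + 4 + 2 + 8) / 4 = 19/4 = 4.75

Step 2 — sample variances and covariances s[i,j] = (1/(n-1)) · Σ_k (x_{k,i} - mean_i) · (x_{k,j} - mean_j), with n-1 = 3:
  s[A,A] = ((0.25)·(0.25) + (0.25)·(0.25) + (-3.75)·(-3.75) + (3.25)·(3.25)) / 3 = 24.75/3 = 8.25
  s[A,B] = ((0.25)·(0.25) + (0.25)·(-0.75) + (-3.75)·(-2.75) + (3.25)·(3.25)) / 3 = 20.75/3 = 6.9167
  s[B,B] = ((0.25)·(0.25) + (-0.75)·(-0.75) + (-2.75)·(-2.75) + (3.25)·(3.25)) / 3 = 18.75/3 = 6.25
  Sample standard deviations s_i = √(s[i,i]):
  s(A) = √(8.25) = 2.8723
  s(B) = √(6.25) = 2.5

Step 3 — r_{ij} = s_{ij} / (s_i · s_j):
  r[A,A] = 1 (diagonal).
  r[A,B] = 6.9167 / (2.8723 · 2.5) = 6.9167 / 7.1807 = 0.9632
  r[B,B] = 1 (diagonal).

R is symmetric with unit diagonal. Assembling:

R = [[1, 0.9632],
 [0.9632, 1]]


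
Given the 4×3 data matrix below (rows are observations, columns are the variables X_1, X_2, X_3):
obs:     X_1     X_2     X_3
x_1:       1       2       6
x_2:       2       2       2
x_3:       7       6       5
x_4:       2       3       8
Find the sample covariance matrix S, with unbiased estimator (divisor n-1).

Step 1 — column means:
  mean(X_1) = (1 + 2 + 7 + 2) / 4 = 12/4 = 3
  mean(X_2) = (2 + 2 + 6 + 3) / 4 = 13/4 = 3.25
  mean(X_3) = (6 + 2 + 5 + 8) / 4 = 21/4 = 5.25

Step 2 — sample covariance S[i,j] = (1/(n-1)) · Σ_k (x_{k,i} - mean_i) · (x_{k,j} - mean_j), with n-1 = 3.
  S[X_1,X_1] = ((-2)·(-2) + (-1)·(-1) + (4)·(4) + (-1)·(-1)) / 3 = 22/3 = 7.3333
  S[X_1,X_2] = ((-2)·(-1.25) + (-1)·(-1.25) + (4)·(2.75) + (-1)·(-0.25)) / 3 = 15/3 = 5
  S[X_1,X_3] = ((-2)·(0.75) + (-1)·(-3.25) + (4)·(-0.25) + (-1)·(2.75)) / 3 = -2/3 = -0.6667
  S[X_2,X_2] = ((-1.25)·(-1.25) + (-1.25)·(-1.25) + (2.75)·(2.75) + (-0.25)·(-0.25)) / 3 = 10.75/3 = 3.5833
  S[X_2,X_3] = ((-1.25)·(0.75) + (-1.25)·(-3.25) + (2.75)·(-0.25) + (-0.25)·(2.75)) / 3 = 1.75/3 = 0.5833
  S[X_3,X_3] = ((0.75)·(0.75) + (-3.25)·(-3.25) + (-0.25)·(-0.25) + (2.75)·(2.75)) / 3 = 18.75/3 = 6.25

S is symmetric (S[j,i] = S[i,j]). Assembling:

S = [[7.3333, 5, -0.6667],
 [5, 3.5833, 0.5833],
 [-0.6667, 0.5833, 6.25]]


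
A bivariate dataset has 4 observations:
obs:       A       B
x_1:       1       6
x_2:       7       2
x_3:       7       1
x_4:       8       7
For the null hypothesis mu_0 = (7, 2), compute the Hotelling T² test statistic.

Step 1 — sample mean vector:
  mean(A) = (1 + 7 + 7 + 8) / 4 = 23/4 = 5.75
  mean(B) = (6 + 2 + 1 + 7) / 4 = 16/4 = 4
  x̄ = (5.75, 4),  deviation x̄ - mu_0 = (5.75, 4) - (7, 2) = (-1.25, 2).

Step 2 — sample covariance matrix, S[i,j] = (1/(n-1)) · Σ_k (x_{k,i} - mean_i) · (x_{k,j} - mean_j), divisor n-1 = 3:
  S[A,A] = ((-4.75)·(-4.75) + (1.25)·(1.25) + (1.25)·(1.25) + (2.25)·(2.25)) / 3 = 30.75/3 = 10.25
  S[A,B] = ((-4.75)·(2) + (1.25)·(-2) + (1.25)·(-3) + (2.25)·(3)) / 3 = -9/3 = -3
  S[B,B] = ((2)·(2) + (-2)·(-2) + (-3)·(-3) + (3)·(3)) / 3 = 26/3 = 8.6667
  S = [[10.25, -3],
 [-3, 8.6667]].

Step 3 — invert S. det(S) = 10.25·8.6667 - (-3)² = 79.8333.
  S^{-1} = (1/det) · [[d, -b], [-b, a]] = [[0.1086, 0.0376],
 [0.0376, 0.1284]].

Step 4 — quadratic form (x̄ - mu_0)^T · S^{-1} · (x̄ - mu_0):
  S^{-1} · (x̄ - mu_0) = (-0.0605, 0.2098),
  (x̄ - mu_0)^T · [...] = (-1.25)·(-0.0605) + (2)·(0.2098) = 0.4953.

Step 5 — scale by n: T² = 4 · 0.4953 = 1.9812.

T² ≈ 1.9812


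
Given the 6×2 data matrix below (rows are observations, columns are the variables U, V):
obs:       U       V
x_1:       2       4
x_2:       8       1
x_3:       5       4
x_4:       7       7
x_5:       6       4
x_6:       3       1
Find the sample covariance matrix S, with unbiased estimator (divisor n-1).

Step 1 — column means:
  mean(U) = (2 + 8 + 5 + 7 + 6 + 3) / 6 = 31/6 = 5.1667
  mean(V) = (4 + 1 + 4 + 7 + 4 + 1) / 6 = 21/6 = 3.5

Step 2 — sample covariance S[i,j] = (1/(n-1)) · Σ_k (x_{k,i} - mean_i) · (x_{k,j} - mean_j), with n-1 = 5.
  S[U,U] = ((-3.1667)·(-3.1667) + (2.8333)·(2.8333) + (-0.1667)·(-0.1667) + (1.8333)·(1.8333) + (0.8333)·(0.8333) + (-2.1667)·(-2.1667)) / 5 = 26.8333/5 = 5.3667
  S[U,V] = ((-3.1667)·(0.5) + (2.8333)·(-2.5) + (-0.1667)·(0.5) + (1.8333)·(3.5) + (0.8333)·(0.5) + (-2.1667)·(-2.5)) / 5 = 3.5/5 = 0.7
  S[V,V] = ((0.5)·(0.5) + (-2.5)·(-2.5) + (0.5)·(0.5) + (3.5)·(3.5) + (0.5)·(0.5) + (-2.5)·(-2.5)) / 5 = 25.5/5 = 5.1

S is symmetric (S[j,i] = S[i,j]). Assembling:

S = [[5.3667, 0.7],
 [0.7, 5.1]]


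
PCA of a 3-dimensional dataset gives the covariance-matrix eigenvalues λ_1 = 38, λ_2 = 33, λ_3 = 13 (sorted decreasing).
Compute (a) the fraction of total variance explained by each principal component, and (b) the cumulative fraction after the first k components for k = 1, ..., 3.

Step 1 — total variance = trace(Sigma) = Σ λ_i = 38 + 33 + 13 = 84.

Step 2 — fraction explained by component i = λ_i / Σ λ:
  PC1: 38/84 = 0.4524
  PC2: 33/84 = 0.3929
  PC3: 13/84 = 0.1548

Step 3 — cumulative fraction after k components = (λ_1 + ... + λ_k) / Σ λ:
  k = 1: 38/84 = 0.4524
  k = 2: (38 + 33)/84 = 71/84 = 0.8452
  k = 3: (38 + 33 + 13)/84 = 84/84 = 1

Summary (fraction, with percent):

explained: PC1 0.4524 (45.24%), PC2 0.3929 (39.29%), PC3 0.1548 (15.48%);  cumulative: 0.4524, 0.8452, 1


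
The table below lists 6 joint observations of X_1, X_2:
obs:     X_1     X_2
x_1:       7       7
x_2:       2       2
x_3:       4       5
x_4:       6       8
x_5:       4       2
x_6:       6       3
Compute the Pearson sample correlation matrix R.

Step 1 — column means:
  mean(X_1) = (7 + 2 + 4 + 6 + 4 + 6) / 6 = 29/6 = 4.8333
  mean(X_2) = (7 + 2 + 5 + 8 + 2 + 3) / 6 = 27/6 = 4.5

Step 2 — sample variances and covariances s[i,j] = (1/(n-1)) · Σ_k (x_{k,i} - mean_i) · (x_{k,j} - mean_j), with n-1 = 5:
  s[X_1,X_1] = ((2.1667)·(2.1667) + (-2.8333)·(-2.8333) + (-0.8333)·(-0.8333) + (1.1667)·(1.1667) + (-0.8333)·(-0.8333) + (1.1667)·(1.1667)) / 5 = 16.8333/5 = 3.3667
  s[X_1,X_2] = ((2.1667)·(2.5) + (-2.8333)·(-2.5) + (-0.8333)·(0.5) + (1.1667)·(3.5) + (-0.8333)·(-2.5) + (1.1667)·(-1.5)) / 5 = 16.5/5 = 3.3
  s[X_2,X_2] = ((2.5)·(2.5) + (-2.5)·(-2.5) + (0.5)·(0.5) + (3.5)·(3.5) + (-2.5)·(-2.5) + (-1.5)·(-1.5)) / 5 = 33.5/5 = 6.7
  Sample standard deviations s_i = √(s[i,i]):
  s(X_1) = √(3.3667) = 1.8348
  s(X_2) = √(6.7) = 2.5884

Step 3 — r_{ij} = s_{ij} / (s_i · s_j):
  r[X_1,X_1] = 1 (diagonal).
  r[X_1,X_2] = 3.3 / (1.8348 · 2.5884) = 3.3 / 4.7494 = 0.6948
  r[X_2,X_2] = 1 (diagonal).

R is symmetric with unit diagonal. Assembling:

R = [[1, 0.6948],
 [0.6948, 1]]


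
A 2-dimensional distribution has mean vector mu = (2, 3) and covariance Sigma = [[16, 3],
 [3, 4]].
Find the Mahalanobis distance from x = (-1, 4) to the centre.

Step 1 — centre the observation: (x - mu) = (-3, 1).

Step 2 — invert Sigma. det(Sigma) = 16·4 - (3)² = 55.
  Sigma^{-1} = (1/det) · [[d, -b], [-b, a]] = [[0.0727, -0.0545],
 [-0.0545, 0.2909]].

Step 3 — form the quadratic (x - mu)^T · Sigma^{-1} · (x - mu):
  Sigma^{-1} · (x - mu) = (-0.2727, 0.4545).
  (x - mu)^T · [Sigma^{-1} · (x - mu)] = (-3)·(-0.2727) + (1)·(0.4545) = 1.2727.

Step 4 — take square root: d = √(1.2727) ≈ 1.1282.

d(x, mu) = √(1.2727) ≈ 1.1282


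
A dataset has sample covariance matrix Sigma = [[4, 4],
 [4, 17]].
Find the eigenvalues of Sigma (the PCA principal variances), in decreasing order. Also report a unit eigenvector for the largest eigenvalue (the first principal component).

Step 1 — characteristic polynomial of 2×2 Sigma:
  det(Sigma - λI) = λ² - trace · λ + det = 0.
  trace = 4 + 17 = 21, det = 4·17 - (4)² = 52.
Step 2 — discriminant:
  Δ = trace² - 4·det = 441 - 208 = 233.
Step 3 — eigenvalues:
  λ = (trace ± √Δ)/2 = (21 ± 15.2643)/2,
  λ_1 = 18.1322,  λ_2 = 2.8678.

Step 4 — unit eigenvector for λ_1: solve (Sigma - λ_1 I)v = 0. First row:
  (4 - 18.1322)·v_x + (4)·v_y = 0, i.e. (-14.1322)·v_x + (4)·v_y = 0,
  so v ∝ (b, λ_1 - a) = (4, 14.1322) = u.
  ||u|| = √((4)² + (14.1322)²) = √(215.7182) ≈ 14.6873,
  v_1 = u/||u|| ≈ (0.2723, 0.9622) (||v_1|| = 1).

λ_1 = 18.1322,  λ_2 = 2.8678;  v_1 ≈ (0.2723, 0.9622)


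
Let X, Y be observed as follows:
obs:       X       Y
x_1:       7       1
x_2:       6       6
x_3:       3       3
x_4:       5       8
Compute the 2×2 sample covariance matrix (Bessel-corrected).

Step 1 — column means:
  mean(X) = (7 + 6 + 3 + 5) / 4 = 21/4 = 5.25
  mean(Y) = (1 + 6 + 3 + 8) / 4 = 18/4 = 4.5

Step 2 — sample covariance S[i,j] = (1/(n-1)) · Σ_k (x_{k,i} - mean_i) · (x_{k,j} - mean_j), with n-1 = 3.
  S[X,X] = ((1.75)·(1.75) + (0.75)·(0.75) + (-2.25)·(-2.25) + (-0.25)·(-0.25)) / 3 = 8.75/3 = 2.9167
  S[X,Y] = ((1.75)·(-3.5) + (0.75)·(1.5) + (-2.25)·(-1.5) + (-0.25)·(3.5)) / 3 = -2.5/3 = -0.8333
  S[Y,Y] = ((-3.5)·(-3.5) + (1.5)·(1.5) + (-1.5)·(-1.5) + (3.5)·(3.5)) / 3 = 29/3 = 9.6667

S is symmetric (S[j,i] = S[i,j]). Assembling:

S = [[2.9167, -0.8333],
 [-0.8333, 9.6667]]


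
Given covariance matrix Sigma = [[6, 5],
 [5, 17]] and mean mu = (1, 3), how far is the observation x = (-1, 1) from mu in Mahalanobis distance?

Step 1 — centre the observation: (x - mu) = (-2, -2).

Step 2 — invert Sigma. det(Sigma) = 6·17 - (5)² = 77.
  Sigma^{-1} = (1/det) · [[d, -b], [-b, a]] = [[0.2208, -0.0649],
 [-0.0649, 0.0779]].

Step 3 — form the quadratic (x - mu)^T · Sigma^{-1} · (x - mu):
  Sigma^{-1} · (x - mu) = (-0.3117, -0.026).
  (x - mu)^T · [Sigma^{-1} · (x - mu)] = (-2)·(-0.3117) + (-2)·(-0.026) = 0.6753.

Step 4 — take square root: d = √(0.6753) ≈ 0.8218.

d(x, mu) = √(0.6753) ≈ 0.8218


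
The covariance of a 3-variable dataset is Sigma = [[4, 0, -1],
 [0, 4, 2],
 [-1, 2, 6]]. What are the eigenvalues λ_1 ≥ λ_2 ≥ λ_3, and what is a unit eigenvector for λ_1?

Step 1 — characteristic polynomial p(λ) = det(λI - Sigma) = λ³ - tr·λ² + c_1·λ - det, where tr = trace, c_1 = sum of the principal 2×2 minors, det = det(Sigma):
  tr = 4 + 4 + 6 = 14,
  c_1 = (4·4 - (0)²) + (4·6 - (-1)²) + (4·6 - (2)²) = 16 + 23 + 20 = 59,
  det = 4·(4·6 - (2)²) - (0)·((0)·6 - (2)·(-1)) + (-1)·((0)·(2) - 4·(-1)) = 4·(20) - (0)·(2) + (-1)·(4) = 76.
  So p(λ) = λ³ - 14λ² + 59λ - 76.
Step 2 — look for an integer root (rational root theorem: any rational root is an integer divisor of 76). Testing λ = 4:
  p(4) = 64 - 224 + 236 - 76 = 0  ✓
  Dividing out (λ - 4): p(λ) = (λ - 4)(λ² - 10λ + 19).
Step 3 — remaining eigenvalues from the quadratic λ² - 10λ + 19 = 0:
  Δ = 10² - 4·19 = 100 - 76 = 24,  λ = (10 ± √24)/2 = (10 ± 4.899)/2 ≈ 7.4495 or 2.5505.
  Sorted: λ_1 = 7.4495,  λ_2 = 4,  λ_3 = 2.5505  (check: sum = 14 = tr ✓).

Step 4 — unit eigenvector for λ_1 ≈ 7.4495: v spans the null space of (Sigma - λ_1 I), whose rows are
  r_1 = (-3.4495, 0, -1),  r_2 = (0, -3.4495, 2),  r_3 = (-1, 2, -1.4495).
  v is orthogonal to every row, so take v ∝ r_1 × r_2 = ((0)·(2) - (-1)·(-3.4495), (-1)·(0) - (-3.4495)·(2), (-3.4495)·(-3.4495) - (0)·(0)) ≈ (-3.4495, 6.899, 11.899).
  Rescale (multiply by -1 so the first nonzero entry is positive): u = (3.4495, -6.899, -11.899).
  ||u|| = √((3.4495)² + (-6.899)² + (-11.899)²) = √(201.0806) ≈ 14.1803,  v_1 = u/||u|| ≈ (0.2433, -0.4865, -0.8391) (||v_1|| = 1).

λ_1 = 7.4495,  λ_2 = 4,  λ_3 = 2.5505;  v_1 ≈ (0.2433, -0.4865, -0.8391)


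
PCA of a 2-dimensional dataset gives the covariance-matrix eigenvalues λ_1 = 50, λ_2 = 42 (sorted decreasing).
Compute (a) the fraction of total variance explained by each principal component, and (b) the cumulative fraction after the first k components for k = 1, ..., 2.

Step 1 — total variance = trace(Sigma) = Σ λ_i = 50 + 42 = 92.

Step 2 — fraction explained by component i = λ_i / Σ λ:
  PC1: 50/92 = 0.5435
  PC2: 42/92 = 0.4565

Step 3 — cumulative fraction after k components = (λ_1 + ... + λ_k) / Σ λ:
  k = 1: 50/92 = 0.5435
  k = 2: (50 + 42)/92 = 92/92 = 1

Summary (fraction, with percent):

explained: PC1 0.5435 (54.35%), PC2 0.4565 (45.65%);  cumulative: 0.5435, 1


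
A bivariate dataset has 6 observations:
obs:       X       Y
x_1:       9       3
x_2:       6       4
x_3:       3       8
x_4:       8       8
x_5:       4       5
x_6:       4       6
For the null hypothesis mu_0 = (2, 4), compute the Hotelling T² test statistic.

Step 1 — sample mean vector:
  mean(X) = (9 + 6 + 3 + 8 + 4 + 4) / 6 = 34/6 = 5.6667
  mean(Y) = (3 + 4 + 8 + 8 + 5 + 6) / 6 = 34/6 = 5.6667
  x̄ = (5.6667, 5.6667),  deviation x̄ - mu_0 = (5.6667, 5.6667) - (2, 4) = (3.6667, 1.6667).

Step 2 — sample covariance matrix, S[i,j] = (1/(n-1)) · Σ_k (x_{k,i} - mean_i) · (x_{k,j} - mean_j), divisor n-1 = 5:
  S[X,X] = ((3.3333)·(3.3333) + (0.3333)·(0.3333) + (-2.6667)·(-2.6667) + (2.3333)·(2.3333) + (-1.6667)·(-1.6667) + (-1.6667)·(-1.6667)) / 5 = 29.3333/5 = 5.8667
  S[X,Y] = ((3.3333)·(-2.6667) + (0.3333)·(-1.6667) + (-2.6667)·(2.3333) + (2.3333)·(2.3333) + (-1.6667)·(-0.6667) + (-1.6667)·(0.3333)) / 5 = -9.6667/5 = -1.9333
  S[Y,Y] = ((-2.6667)·(-2.6667) + (-1.6667)·(-1.6667) + (2.3333)·(2.3333) + (2.3333)·(2.3333) + (-0.6667)·(-0.6667) + (0.3333)·(0.3333)) / 5 = 21.3333/5 = 4.2667
  S = [[5.8667, -1.9333],
 [-1.9333, 4.2667]].

Step 3 — invert S. det(S) = 5.8667·4.2667 - (-1.9333)² = 21.2933.
  S^{-1} = (1/det) · [[d, -b], [-b, a]] = [[0.2004, 0.0908],
 [0.0908, 0.2755]].

Step 4 — quadratic form (x̄ - mu_0)^T · S^{-1} · (x̄ - mu_0):
  S^{-1} · (x̄ - mu_0) = (0.886, 0.7921),
  (x̄ - mu_0)^T · [...] = (3.6667)·(0.886) + (1.6667)·(0.7921) = 4.569.

Step 5 — scale by n: T² = 6 · 4.569 = 27.4139.

T² ≈ 27.4139


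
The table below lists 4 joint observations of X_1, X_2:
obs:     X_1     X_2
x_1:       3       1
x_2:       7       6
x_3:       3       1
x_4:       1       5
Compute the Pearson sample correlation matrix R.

Step 1 — column means:
  mean(X_1) = (3 + 7 + 3 + 1) / 4 = 14/4 = 3.5
  mean(X_2) = (1 + 6 + 1 + 5) / 4 = 13/4 = 3.25

Step 2 — sample variances and covariances s[i,j] = (1/(n-1)) · Σ_k (x_{k,i} - mean_i) · (x_{k,j} - mean_j), with n-1 = 3:
  s[X_1,X_1] = ((-0.5)·(-0.5) + (3.5)·(3.5) + (-0.5)·(-0.5) + (-2.5)·(-2.5)) / 3 = 19/3 = 6.3333
  s[X_1,X_2] = ((-0.5)·(-2.25) + (3.5)·(2.75) + (-0.5)·(-2.25) + (-2.5)·(1.75)) / 3 = 7.5/3 = 2.5
  s[X_2,X_2] = ((-2.25)·(-2.25) + (2.75)·(2.75) + (-2.25)·(-2.25) + (1.75)·(1.75)) / 3 = 20.75/3 = 6.9167
  Sample standard deviations s_i = √(s[i,i]):
  s(X_1) = √(6.3333) = 2.5166
  s(X_2) = √(6.9167) = 2.63

Step 3 — r_{ij} = s_{ij} / (s_i · s_j):
  r[X_1,X_1] = 1 (diagonal).
  r[X_1,X_2] = 2.5 / (2.5166 · 2.63) = 2.5 / 6.6186 = 0.3777
  r[X_2,X_2] = 1 (diagonal).

R is symmetric with unit diagonal. Assembling:

R = [[1, 0.3777],
 [0.3777, 1]]
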